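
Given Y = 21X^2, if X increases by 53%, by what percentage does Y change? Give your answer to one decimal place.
134.1%

For Y = 21X^2:
If X → X(1 + 0.53)
Then Y → Y · (1 + 0.53)^2
     = Y · 2.3409

Percentage change = ((1 + 0.53)^2 − 1) × 100% ≈ 134.1%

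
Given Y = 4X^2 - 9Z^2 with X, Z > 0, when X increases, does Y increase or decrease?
Y increases

Taking the partial derivative:
∂Y/∂X = 8X

∂Y/∂X = 8X > 0 (assuming positive values)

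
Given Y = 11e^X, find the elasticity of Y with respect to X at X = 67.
Elasticity = 67

Elasticity = (dY/dX) · (X/Y)

dY/dX = 11·e^X
At X = 67: dY/dX = 11·e^67, Y = 11·e^67

Elasticity = (11·e^67) · (67 / (11·e^67)) = 67

Interpretation: for a small percentage change in X, the percentage change in Y is approximately 67.00 times as large.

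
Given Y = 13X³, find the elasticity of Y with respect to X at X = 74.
Elasticity = 3

Elasticity = (dY/dX) · (X/Y)

dY/dX = 39·X²
At X = 74: dY/dX = 213564, Y = 5267912

Elasticity = 213564 · (74 / 5267912) = 3

Interpretation: for a small percentage change in X, the percentage change in Y is approximately 3.00 times as large.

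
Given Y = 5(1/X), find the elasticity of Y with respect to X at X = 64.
Elasticity = -1

Elasticity = (dY/dX) · (X/Y)

dY/dX = -5/X²
At X = 64: dY/dX = -5/4096, Y = 5/64

Elasticity = (-5/4096) · (64 / (5/64)) = -1

Interpretation: for a small percentage change in X, the percentage change in Y is approximately -1.00 times as large.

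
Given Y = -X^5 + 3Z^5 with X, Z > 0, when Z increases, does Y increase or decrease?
Y increases

Taking the partial derivative:
∂Y/∂Z = 15Z^4

∂Y/∂Z = 15Z^4 > 0 (assuming positive values)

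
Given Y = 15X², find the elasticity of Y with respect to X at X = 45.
Elasticity = 2

Elasticity = (dY/dX) · (X/Y)

dY/dX = 30·X
At X = 45: dY/dX = 1350, Y = 30375

Elasticity = 1350 · (45 / 30375) = 2

Interpretation: for a small percentage change in X, the percentage change in Y is approximately 2.00 times as large.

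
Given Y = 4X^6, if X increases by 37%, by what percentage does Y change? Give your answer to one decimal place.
561.2%

For Y = 4X^6:
If X → X(1 + 0.37)
Then Y → Y · (1 + 0.37)^6
     ≈ Y · 6.6119

Percentage change = ((1 + 0.37)^6 − 1) × 100% ≈ 561.2%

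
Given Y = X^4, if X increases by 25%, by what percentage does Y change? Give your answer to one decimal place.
144.1%

For Y = X^4:
If X → X(1 + 0.25)
Then Y → Y · (1 + 0.25)^4
     ≈ Y · 2.4414

Percentage change = ((1 + 0.25)^4 − 1) × 100% ≈ 144.1%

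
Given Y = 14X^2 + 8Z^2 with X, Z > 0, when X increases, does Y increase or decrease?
Y increases

Taking the partial derivative:
∂Y/∂X = 28X

∂Y/∂X = 28X > 0 (assuming positive values)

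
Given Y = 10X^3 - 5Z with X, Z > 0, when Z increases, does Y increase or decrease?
Y decreases

Taking the partial derivative:
∂Y/∂Z = -5

∂Y/∂Z = -5 < 0 (assuming positive values)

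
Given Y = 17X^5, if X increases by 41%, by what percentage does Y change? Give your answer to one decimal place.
457.3%

For Y = 17X^5:
If X → X(1 + 0.41)
Then Y → Y · (1 + 0.41)^5
     ≈ Y · 5.5731

Percentage change = ((1 + 0.41)^5 − 1) × 100% ≈ 457.3%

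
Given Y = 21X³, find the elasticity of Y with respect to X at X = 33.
Elasticity = 3

Elasticity = (dY/dX) · (X/Y)

dY/dX = 63·X²
At X = 33: dY/dX = 68607, Y = 754677

Elasticity = 68607 · (33 / 754677) = 3

Interpretation: for a small percentage change in X, the percentage change in Y is approximately 3.00 times as large.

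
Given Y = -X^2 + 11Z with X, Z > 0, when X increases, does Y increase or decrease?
Y decreases

Taking the partial derivative:
∂Y/∂X = -2X

∂Y/∂X = -2X < 0 (assuming positive values)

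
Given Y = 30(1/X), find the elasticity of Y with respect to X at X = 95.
Elasticity = -1

Elasticity = (dY/dX) · (X/Y)

dY/dX = -30/X²
At X = 95: dY/dX = -6/1805, Y = 6/19

Elasticity = (-6/1805) · (95 / (6/19)) = -1

Interpretation: for a small percentage change in X, the percentage change in Y is approximately -1.00 times as large.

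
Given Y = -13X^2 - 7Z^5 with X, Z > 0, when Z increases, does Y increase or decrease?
Y decreases

Taking the partial derivative:
∂Y/∂Z = -35Z^4

∂Y/∂Z = -35Z^4 < 0 (assuming positive values)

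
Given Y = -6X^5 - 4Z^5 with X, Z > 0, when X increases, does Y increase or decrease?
Y decreases

Taking the partial derivative:
∂Y/∂X = -30X^4

∂Y/∂X = -30X^4 < 0 (assuming positive values)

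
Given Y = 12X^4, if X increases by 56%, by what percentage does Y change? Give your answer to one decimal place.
492.2%

For Y = 12X^4:
If X → X(1 + 0.56)
Then Y → Y · (1 + 0.56)^4
     ≈ Y · 5.9224

Percentage change = ((1 + 0.56)^4 − 1) × 100% ≈ 492.2%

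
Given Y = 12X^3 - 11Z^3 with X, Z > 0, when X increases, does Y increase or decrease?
Y increases

Taking the partial derivative:
∂Y/∂X = 36X^2

∂Y/∂X = 36X^2 > 0 (assuming positive values)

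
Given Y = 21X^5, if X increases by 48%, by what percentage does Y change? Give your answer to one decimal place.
610.1%

For Y = 21X^5:
If X → X(1 + 0.48)
Then Y → Y · (1 + 0.48)^5
     ≈ Y · 7.1008

Percentage change = ((1 + 0.48)^5 − 1) × 100% ≈ 610.1%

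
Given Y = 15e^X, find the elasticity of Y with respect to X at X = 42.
Elasticity = 42

Elasticity = (dY/dX) · (X/Y)

dY/dX = 15·e^X
At X = 42: dY/dX = 15·e^42, Y = 15·e^42

Elasticity = (15·e^42) · (42 / (15·e^42)) = 42

Interpretation: for a small percentage change in X, the percentage change in Y is approximately 42.00 times as large.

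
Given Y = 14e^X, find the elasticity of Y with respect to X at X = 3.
Elasticity = 3

Elasticity = (dY/dX) · (X/Y)

dY/dX = 14·e^X
At X = 3: dY/dX = 14·e^3, Y = 14·e^3

Elasticity = (14·e^3) · (3 / (14·e^3)) = 3

Interpretation: for a small percentage change in X, the percentage change in Y is approximately 3.00 times as large.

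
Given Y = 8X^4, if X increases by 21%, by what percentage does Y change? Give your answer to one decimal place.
114.4%

For Y = 8X^4:
If X → X(1 + 0.21)
Then Y → Y · (1 + 0.21)^4
     ≈ Y · 2.1436

Percentage change = ((1 + 0.21)^4 − 1) × 100% ≈ 114.4%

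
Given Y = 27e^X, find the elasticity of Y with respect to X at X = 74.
Elasticity = 74

Elasticity = (dY/dX) · (X/Y)

dY/dX = 27·e^X
At X = 74: dY/dX = 27·e^74, Y = 27·e^74

Elasticity = (27·e^74) · (74 / (27·e^74)) = 74

Interpretation: for a small percentage change in X, the percentage change in Y is approximately 74.00 times as large.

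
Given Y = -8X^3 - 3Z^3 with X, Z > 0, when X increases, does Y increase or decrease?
Y decreases

Taking the partial derivative:
∂Y/∂X = -24X^2

∂Y/∂X = -24X^2 < 0 (assuming positive values)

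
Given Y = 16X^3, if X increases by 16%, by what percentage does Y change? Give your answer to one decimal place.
56.1%

For Y = 16X^3:
If X → X(1 + 0.16)
Then Y → Y · (1 + 0.16)^3
     ≈ Y · 1.5609

Percentage change = ((1 + 0.16)^3 − 1) × 100% ≈ 56.1%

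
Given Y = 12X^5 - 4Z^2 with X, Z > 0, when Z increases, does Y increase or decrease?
Y decreases

Taking the partial derivative:
∂Y/∂Z = -8Z

∂Y/∂Z = -8Z < 0 (assuming positive values)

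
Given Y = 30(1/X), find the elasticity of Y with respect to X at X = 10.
Elasticity = -1

Elasticity = (dY/dX) · (X/Y)

dY/dX = -30/X²
At X = 10: dY/dX = -3/10, Y = 3

Elasticity = (-3/10) · (10 / 3) = -1

Interpretation: for a small percentage change in X, the percentage change in Y is approximately -1.00 times as large.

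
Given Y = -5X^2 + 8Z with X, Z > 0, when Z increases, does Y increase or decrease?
Y increases

Taking the partial derivative:
∂Y/∂Z = 8

∂Y/∂Z = 8 > 0 (assuming positive values)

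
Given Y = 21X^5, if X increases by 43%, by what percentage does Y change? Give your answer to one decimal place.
498.0%

For Y = 21X^5:
If X → X(1 + 0.43)
Then Y → Y · (1 + 0.43)^5
     ≈ Y · 5.9797

Percentage change = ((1 + 0.43)^5 − 1) × 100% ≈ 498.0%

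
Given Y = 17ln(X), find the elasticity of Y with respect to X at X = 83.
Elasticity = 1/ln(83) ≈ 0.2263

Elasticity = (dY/dX) · (X/Y)

dY/dX = 17/X
At X = 83: dY/dX = 17/83, Y = 17·ln(83)

Elasticity = (17/83) · (83 / (17·ln(83))) = 1/ln(83) ≈ 0.2263

Interpretation: for a small percentage change in X, the percentage change in Y is approximately 0.23 times as large.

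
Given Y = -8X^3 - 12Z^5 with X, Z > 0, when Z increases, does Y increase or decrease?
Y decreases

Taking the partial derivative:
∂Y/∂Z = -60Z^4

∂Y/∂Z = -60Z^4 < 0 (assuming positive values)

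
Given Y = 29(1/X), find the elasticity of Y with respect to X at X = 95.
Elasticity = -1

Elasticity = (dY/dX) · (X/Y)

dY/dX = -29/X²
At X = 95: dY/dX = -29/9025, Y = 29/95

Elasticity = (-29/9025) · (95 / (29/95)) = -1

Interpretation: for a small percentage change in X, the percentage change in Y is approximately -1.00 times as large.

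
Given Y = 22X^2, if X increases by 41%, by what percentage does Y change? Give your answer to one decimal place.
98.8%

For Y = 22X^2:
If X → X(1 + 0.41)
Then Y → Y · (1 + 0.41)^2
     = Y · 1.9881

Percentage change = ((1 + 0.41)^2 − 1) × 100% ≈ 98.8%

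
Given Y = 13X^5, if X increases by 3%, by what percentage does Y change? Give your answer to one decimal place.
15.9%

For Y = 13X^5:
If X → X(1 + 0.03)
Then Y → Y · (1 + 0.03)^5
     ≈ Y · 1.1593

Percentage change = ((1 + 0.03)^5 − 1) × 100% ≈ 15.9%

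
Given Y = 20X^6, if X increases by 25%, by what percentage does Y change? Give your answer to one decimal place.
281.5%

For Y = 20X^6:
If X → X(1 + 0.25)
Then Y → Y · (1 + 0.25)^6
     ≈ Y · 3.8147

Percentage change = ((1 + 0.25)^6 − 1) × 100% ≈ 281.5%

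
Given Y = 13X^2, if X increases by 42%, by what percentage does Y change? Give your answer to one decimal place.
101.6%

For Y = 13X^2:
If X → X(1 + 0.42)
Then Y → Y · (1 + 0.42)^2
     = Y · 2.0164

Percentage change = ((1 + 0.42)^2 − 1) × 100% ≈ 101.6%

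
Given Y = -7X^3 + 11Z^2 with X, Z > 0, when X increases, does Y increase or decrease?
Y decreases

Taking the partial derivative:
∂Y/∂X = -21X^2

∂Y/∂X = -21X^2 < 0 (assuming positive values)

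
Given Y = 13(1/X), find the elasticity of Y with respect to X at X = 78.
Elasticity = -1

Elasticity = (dY/dX) · (X/Y)

dY/dX = -13/X²
At X = 78: dY/dX = -1/468, Y = 1/6

Elasticity = (-1/468) · (78 / (1/6)) = -1

Interpretation: for a small percentage change in X, the percentage change in Y is approximately -1.00 times as large.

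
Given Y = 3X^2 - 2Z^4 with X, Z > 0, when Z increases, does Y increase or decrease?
Y decreases

Taking the partial derivative:
∂Y/∂Z = -8Z^3

∂Y/∂Z = -8Z^3 < 0 (assuming positive values)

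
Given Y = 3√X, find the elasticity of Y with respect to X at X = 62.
Elasticity = 1/2

Elasticity = (dY/dX) · (X/Y)

dY/dX = 3/(2·√X)
At X = 62: dY/dX = 3·√62/124, Y = 3·√62

Elasticity = (3·√62/124) · (62 / (3·√62)) = 1/2

Interpretation: for a small percentage change in X, the percentage change in Y is approximately 0.50 times as large.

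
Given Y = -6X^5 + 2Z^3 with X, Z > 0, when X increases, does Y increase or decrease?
Y decreases

Taking the partial derivative:
∂Y/∂X = -30X^4

∂Y/∂X = -30X^4 < 0 (assuming positive values)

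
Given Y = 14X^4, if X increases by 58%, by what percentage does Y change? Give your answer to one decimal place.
523.2%

For Y = 14X^4:
If X → X(1 + 0.58)
Then Y → Y · (1 + 0.58)^4
     ≈ Y · 6.2320

Percentage change = ((1 + 0.58)^4 − 1) × 100% ≈ 523.2%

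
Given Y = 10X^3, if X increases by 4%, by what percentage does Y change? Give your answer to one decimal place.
12.5%

For Y = 10X^3:
If X → X(1 + 0.04)
Then Y → Y · (1 + 0.04)^3
     ≈ Y · 1.1249

Percentage change = ((1 + 0.04)^3 − 1) × 100% ≈ 12.5%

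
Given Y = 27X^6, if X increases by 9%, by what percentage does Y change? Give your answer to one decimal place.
67.7%

For Y = 27X^6:
If X → X(1 + 0.09)
Then Y → Y · (1 + 0.09)^6
     ≈ Y · 1.6771

Percentage change = ((1 + 0.09)^6 − 1) × 100% ≈ 67.7%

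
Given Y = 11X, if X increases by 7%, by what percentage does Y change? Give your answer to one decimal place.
7.0%

For Y = 11X:
If X → X(1 + 0.07)
Then Y → Y · (1 + 0.07)^1
     = Y · 1.0700

Percentage change = ((1 + 0.07)^1 − 1) × 100% = 7.0%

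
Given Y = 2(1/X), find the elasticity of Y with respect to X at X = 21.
Elasticity = -1

Elasticity = (dY/dX) · (X/Y)

dY/dX = -2/X²
At X = 21: dY/dX = -2/441, Y = 2/21

Elasticity = (-2/441) · (21 / (2/21)) = -1

Interpretation: for a small percentage change in X, the percentage change in Y is approximately -1.00 times as large.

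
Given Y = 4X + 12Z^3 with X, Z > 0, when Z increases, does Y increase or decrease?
Y increases

Taking the partial derivative:
∂Y/∂Z = 36Z^2

∂Y/∂Z = 36Z^2 > 0 (assuming positive values)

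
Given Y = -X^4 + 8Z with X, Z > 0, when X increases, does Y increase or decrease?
Y decreases

Taking the partial derivative:
∂Y/∂X = -4X^3

∂Y/∂X = -4X^3 < 0 (assuming positive values)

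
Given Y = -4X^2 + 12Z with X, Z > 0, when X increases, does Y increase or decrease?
Y decreases

Taking the partial derivative:
∂Y/∂X = -8X

∂Y/∂X = -8X < 0 (assuming positive values)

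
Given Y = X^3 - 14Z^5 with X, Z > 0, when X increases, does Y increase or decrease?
Y increases

Taking the partial derivative:
∂Y/∂X = 3X^2

∂Y/∂X = 3X^2 > 0 (assuming positive values)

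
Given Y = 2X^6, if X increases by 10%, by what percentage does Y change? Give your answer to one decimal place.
77.2%

For Y = 2X^6:
If X → X(1 + 0.1)
Then Y → Y · (1 + 0.1)^6
     ≈ Y · 1.7716

Percentage change = ((1 + 0.1)^6 − 1) × 100% ≈ 77.2%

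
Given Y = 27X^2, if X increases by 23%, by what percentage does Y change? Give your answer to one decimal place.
51.3%

For Y = 27X^2:
If X → X(1 + 0.23)
Then Y → Y · (1 + 0.23)^2
     = Y · 1.5129

Percentage change = ((1 + 0.23)^2 − 1) × 100% ≈ 51.3%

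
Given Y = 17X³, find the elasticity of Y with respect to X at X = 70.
Elasticity = 3

Elasticity = (dY/dX) · (X/Y)

dY/dX = 51·X²
At X = 70: dY/dX = 249900, Y = 5831000

Elasticity = 249900 · (70 / 5831000) = 3

Interpretation: for a small percentage change in X, the percentage change in Y is approximately 3.00 times as large.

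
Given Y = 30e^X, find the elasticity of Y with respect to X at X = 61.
Elasticity = 61

Elasticity = (dY/dX) · (X/Y)

dY/dX = 30·e^X
At X = 61: dY/dX = 30·e^61, Y = 30·e^61

Elasticity = (30·e^61) · (61 / (30·e^61)) = 61

Interpretation: for a small percentage change in X, the percentage change in Y is approximately 61.00 times as large.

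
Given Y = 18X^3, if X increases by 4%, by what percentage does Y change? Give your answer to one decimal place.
12.5%

For Y = 18X^3:
If X → X(1 + 0.04)
Then Y → Y · (1 + 0.04)^3
     ≈ Y · 1.1249

Percentage change = ((1 + 0.04)^3 − 1) × 100% ≈ 12.5%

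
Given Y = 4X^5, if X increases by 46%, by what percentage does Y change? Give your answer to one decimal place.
563.4%

For Y = 4X^5:
If X → X(1 + 0.46)
Then Y → Y · (1 + 0.46)^5
     ≈ Y · 6.6338

Percentage change = ((1 + 0.46)^5 − 1) × 100% ≈ 563.4%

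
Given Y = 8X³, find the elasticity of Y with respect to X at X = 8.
Elasticity = 3

Elasticity = (dY/dX) · (X/Y)

dY/dX = 24·X²
At X = 8: dY/dX = 1536, Y = 4096

Elasticity = 1536 · (8 / 4096) = 3

Interpretation: for a small percentage change in X, the percentage change in Y is approximately 3.00 times as large.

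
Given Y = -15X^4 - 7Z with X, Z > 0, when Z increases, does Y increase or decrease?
Y decreases

Taking the partial derivative:
∂Y/∂Z = -7

∂Y/∂Z = -7 < 0 (assuming positive values)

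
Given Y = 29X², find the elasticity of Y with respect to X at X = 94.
Elasticity = 2

Elasticity = (dY/dX) · (X/Y)

dY/dX = 58·X
At X = 94: dY/dX = 5452, Y = 256244

Elasticity = 5452 · (94 / 256244) = 2

Interpretation: for a small percentage change in X, the percentage change in Y is approximately 2.00 times as large.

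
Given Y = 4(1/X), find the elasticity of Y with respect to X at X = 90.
Elasticity = -1

Elasticity = (dY/dX) · (X/Y)

dY/dX = -4/X²
At X = 90: dY/dX = -1/2025, Y = 2/45

Elasticity = (-1/2025) · (90 / (2/45)) = -1

Interpretation: for a small percentage change in X, the percentage change in Y is approximately -1.00 times as large.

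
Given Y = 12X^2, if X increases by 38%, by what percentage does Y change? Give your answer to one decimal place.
90.4%

For Y = 12X^2:
If X → X(1 + 0.38)
Then Y → Y · (1 + 0.38)^2
     = Y · 1.9044

Percentage change = ((1 + 0.38)^2 − 1) × 100% ≈ 90.4%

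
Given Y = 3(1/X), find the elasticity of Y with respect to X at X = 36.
Elasticity = -1

Elasticity = (dY/dX) · (X/Y)

dY/dX = -3/X²
At X = 36: dY/dX = -1/432, Y = 1/12

Elasticity = (-1/432) · (36 / (1/12)) = -1

Interpretation: for a small percentage change in X, the percentage change in Y is approximately -1.00 times as large.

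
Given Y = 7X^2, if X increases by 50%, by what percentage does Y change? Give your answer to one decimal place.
125.0%

For Y = 7X^2:
If X → X(1 + 0.5)
Then Y → Y · (1 + 0.5)^2
     = Y · 2.2500

Percentage change = ((1 + 0.5)^2 − 1) × 100% = 125.0%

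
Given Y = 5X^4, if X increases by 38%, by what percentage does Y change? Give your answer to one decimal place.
262.7%

For Y = 5X^4:
If X → X(1 + 0.38)
Then Y → Y · (1 + 0.38)^4
     ≈ Y · 3.6267

Percentage change = ((1 + 0.38)^4 − 1) × 100% ≈ 262.7%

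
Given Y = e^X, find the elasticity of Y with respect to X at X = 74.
Elasticity = 74

Elasticity = (dY/dX) · (X/Y)

dY/dX = e^X
At X = 74: dY/dX = e^74, Y = e^74

Elasticity = (e^74) · (74 / (e^74)) = 74

Interpretation: for a small percentage change in X, the percentage change in Y is approximately 74.00 times as large.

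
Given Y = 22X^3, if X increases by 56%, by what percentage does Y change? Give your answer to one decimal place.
279.6%

For Y = 22X^3:
If X → X(1 + 0.56)
Then Y → Y · (1 + 0.56)^3
     ≈ Y · 3.7964

Percentage change = ((1 + 0.56)^3 − 1) × 100% ≈ 279.6%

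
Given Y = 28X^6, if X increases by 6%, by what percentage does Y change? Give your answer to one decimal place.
41.9%

For Y = 28X^6:
If X → X(1 + 0.06)
Then Y → Y · (1 + 0.06)^6
     ≈ Y · 1.4185

Percentage change = ((1 + 0.06)^6 − 1) × 100% ≈ 41.9%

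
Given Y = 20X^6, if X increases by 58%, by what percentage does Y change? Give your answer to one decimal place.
1455.8%

For Y = 20X^6:
If X → X(1 + 0.58)
Then Y → Y · (1 + 0.58)^6
     ≈ Y · 15.5576

Percentage change = ((1 + 0.58)^6 − 1) × 100% ≈ 1455.8%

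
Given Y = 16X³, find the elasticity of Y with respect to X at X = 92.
Elasticity = 3

Elasticity = (dY/dX) · (X/Y)

dY/dX = 48·X²
At X = 92: dY/dX = 406272, Y = 12459008

Elasticity = 406272 · (92 / 12459008) = 3

Interpretation: for a small percentage change in X, the percentage change in Y is approximately 3.00 times as large.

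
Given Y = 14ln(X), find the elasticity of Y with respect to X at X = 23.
Elasticity = 1/ln(23) ≈ 0.3189

Elasticity = (dY/dX) · (X/Y)

dY/dX = 14/X
At X = 23: dY/dX = 14/23, Y = 14·ln(23)

Elasticity = (14/23) · (23 / (14·ln(23))) = 1/ln(23) ≈ 0.3189

Interpretation: for a small percentage change in X, the percentage change in Y is approximately 0.32 times as large.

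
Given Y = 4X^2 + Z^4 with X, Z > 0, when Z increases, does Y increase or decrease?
Y increases

Taking the partial derivative:
∂Y/∂Z = 4Z^3

∂Y/∂Z = 4Z^3 > 0 (assuming positive values)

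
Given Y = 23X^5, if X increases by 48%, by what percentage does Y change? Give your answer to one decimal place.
610.1%

For Y = 23X^5:
If X → X(1 + 0.48)
Then Y → Y · (1 + 0.48)^5
     ≈ Y · 7.1008

Percentage change = ((1 + 0.48)^5 − 1) × 100% ≈ 610.1%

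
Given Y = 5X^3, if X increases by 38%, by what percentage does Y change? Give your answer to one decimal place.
162.8%

For Y = 5X^3:
If X → X(1 + 0.38)
Then Y → Y · (1 + 0.38)^3
     ≈ Y · 2.6281

Percentage change = ((1 + 0.38)^3 − 1) × 100% ≈ 162.8%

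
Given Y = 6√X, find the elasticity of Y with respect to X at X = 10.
Elasticity = 1/2

Elasticity = (dY/dX) · (X/Y)

dY/dX = 3/√X
At X = 10: dY/dX = 3·√10/10, Y = 6·√10

Elasticity = (3·√10/10) · (10 / (6·√10)) = 1/2

Interpretation: for a small percentage change in X, the percentage change in Y is approximately 0.50 times as large.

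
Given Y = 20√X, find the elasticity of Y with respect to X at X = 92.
Elasticity = 1/2

Elasticity = (dY/dX) · (X/Y)

dY/dX = 10/√X
At X = 92: dY/dX = 5·√23/23, Y = 40·√23

Elasticity = (5·√23/23) · (92 / (40·√23)) = 1/2

Interpretation: for a small percentage change in X, the percentage change in Y is approximately 0.50 times as large.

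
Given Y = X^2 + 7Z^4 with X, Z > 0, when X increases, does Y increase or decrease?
Y increases

Taking the partial derivative:
∂Y/∂X = 2X

∂Y/∂X = 2X > 0 (assuming positive values)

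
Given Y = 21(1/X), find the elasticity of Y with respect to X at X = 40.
Elasticity = -1

Elasticity = (dY/dX) · (X/Y)

dY/dX = -21/X²
At X = 40: dY/dX = -21/1600, Y = 21/40

Elasticity = (-21/1600) · (40 / (21/40)) = -1

Interpretation: for a small percentage change in X, the percentage change in Y is approximately -1.00 times as large.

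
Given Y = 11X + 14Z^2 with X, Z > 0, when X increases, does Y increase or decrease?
Y increases

Taking the partial derivative:
∂Y/∂X = 11

∂Y/∂X = 11 > 0 (assuming positive values)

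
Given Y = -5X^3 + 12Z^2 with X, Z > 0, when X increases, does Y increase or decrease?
Y decreases

Taking the partial derivative:
∂Y/∂X = -15X^2

∂Y/∂X = -15X^2 < 0 (assuming positive values)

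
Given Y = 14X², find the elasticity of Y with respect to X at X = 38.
Elasticity = 2

Elasticity = (dY/dX) · (X/Y)

dY/dX = 28·X
At X = 38: dY/dX = 1064, Y = 20216

Elasticity = 1064 · (38 / 20216) = 2

Interpretation: for a small percentage change in X, the percentage change in Y is approximately 2.00 times as large.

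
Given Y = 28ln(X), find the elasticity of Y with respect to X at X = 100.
Elasticity = 1/ln(100) ≈ 0.2171

Elasticity = (dY/dX) · (X/Y)

dY/dX = 28/X
At X = 100: dY/dX = 7/25, Y = 28·ln(100)

Elasticity = (7/25) · (100 / (28·ln(100))) = 1/ln(100) ≈ 0.2171

Interpretation: for a small percentage change in X, the percentage change in Y is approximately 0.22 times as large.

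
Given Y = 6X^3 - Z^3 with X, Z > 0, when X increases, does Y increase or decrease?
Y increases

Taking the partial derivative:
∂Y/∂X = 18X^2

∂Y/∂X = 18X^2 > 0 (assuming positive values)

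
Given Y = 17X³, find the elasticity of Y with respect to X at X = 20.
Elasticity = 3

Elasticity = (dY/dX) · (X/Y)

dY/dX = 51·X²
At X = 20: dY/dX = 20400, Y = 136000

Elasticity = 20400 · (20 / 136000) = 3

Interpretation: for a small percentage change in X, the percentage change in Y is approximately 3.00 times as large.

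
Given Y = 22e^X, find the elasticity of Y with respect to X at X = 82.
Elasticity = 82

Elasticity = (dY/dX) · (X/Y)

dY/dX = 22·e^X
At X = 82: dY/dX = 22·e^82, Y = 22·e^82

Elasticity = (22·e^82) · (82 / (22·e^82)) = 82

Interpretation: for a small percentage change in X, the percentage change in Y is approximately 82.00 times as large.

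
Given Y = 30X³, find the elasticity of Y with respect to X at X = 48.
Elasticity = 3

Elasticity = (dY/dX) · (X/Y)

dY/dX = 90·X²
At X = 48: dY/dX = 207360, Y = 3317760

Elasticity = 207360 · (48 / 3317760) = 3

Interpretation: for a small percentage change in X, the percentage change in Y is approximately 3.00 times as large.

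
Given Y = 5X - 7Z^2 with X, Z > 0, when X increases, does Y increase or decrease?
Y increases

Taking the partial derivative:
∂Y/∂X = 5

∂Y/∂X = 5 > 0 (assuming positive values)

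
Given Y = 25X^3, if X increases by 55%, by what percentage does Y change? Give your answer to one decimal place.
272.4%

For Y = 25X^3:
If X → X(1 + 0.55)
Then Y → Y · (1 + 0.55)^3
     ≈ Y · 3.7239

Percentage change = ((1 + 0.55)^3 − 1) × 100% ≈ 272.4%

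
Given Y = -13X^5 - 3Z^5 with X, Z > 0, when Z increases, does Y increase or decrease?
Y decreases

Taking the partial derivative:
∂Y/∂Z = -15Z^4

∂Y/∂Z = -15Z^4 < 0 (assuming positive values)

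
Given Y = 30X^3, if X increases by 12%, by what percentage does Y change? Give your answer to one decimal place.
40.5%

For Y = 30X^3:
If X → X(1 + 0.12)
Then Y → Y · (1 + 0.12)^3
     ≈ Y · 1.4049

Percentage change = ((1 + 0.12)^3 − 1) × 100% ≈ 40.5%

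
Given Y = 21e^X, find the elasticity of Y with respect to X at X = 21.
Elasticity = 21

Elasticity = (dY/dX) · (X/Y)

dY/dX = 21·e^X
At X = 21: dY/dX = 21·e^21, Y = 21·e^21

Elasticity = (21·e^21) · (21 / (21·e^21)) = 21

Interpretation: for a small percentage change in X, the percentage change in Y is approximately 21.00 times as large.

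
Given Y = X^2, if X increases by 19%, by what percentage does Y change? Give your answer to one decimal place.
41.6%

For Y = X^2:
If X → X(1 + 0.19)
Then Y → Y · (1 + 0.19)^2
     = Y · 1.4161

Percentage change = ((1 + 0.19)^2 − 1) × 100% ≈ 41.6%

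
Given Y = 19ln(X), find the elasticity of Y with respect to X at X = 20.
Elasticity = 1/ln(20) ≈ 0.3338

Elasticity = (dY/dX) · (X/Y)

dY/dX = 19/X
At X = 20: dY/dX = 19/20, Y = 19·ln(20)

Elasticity = (19/20) · (20 / (19·ln(20))) = 1/ln(20) ≈ 0.3338

Interpretation: for a small percentage change in X, the percentage change in Y is approximately 0.33 times as large.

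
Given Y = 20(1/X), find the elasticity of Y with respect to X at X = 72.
Elasticity = -1

Elasticity = (dY/dX) · (X/Y)

dY/dX = -20/X²
At X = 72: dY/dX = -5/1296, Y = 5/18

Elasticity = (-5/1296) · (72 / (5/18)) = -1

Interpretation: for a small percentage change in X, the percentage change in Y is approximately -1.00 times as large.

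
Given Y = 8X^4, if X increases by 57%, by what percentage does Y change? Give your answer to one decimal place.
507.6%

For Y = 8X^4:
If X → X(1 + 0.57)
Then Y → Y · (1 + 0.57)^4
     ≈ Y · 6.0757

Percentage change = ((1 + 0.57)^4 − 1) × 100% ≈ 507.6%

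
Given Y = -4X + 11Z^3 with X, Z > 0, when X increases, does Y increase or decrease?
Y decreases

Taking the partial derivative:
∂Y/∂X = -4

∂Y/∂X = -4 < 0 (assuming positive values)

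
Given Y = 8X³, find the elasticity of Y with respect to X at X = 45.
Elasticity = 3

Elasticity = (dY/dX) · (X/Y)

dY/dX = 24·X²
At X = 45: dY/dX = 48600, Y = 729000

Elasticity = 48600 · (45 / 729000) = 3

Interpretation: for a small percentage change in X, the percentage change in Y is approximately 3.00 times as large.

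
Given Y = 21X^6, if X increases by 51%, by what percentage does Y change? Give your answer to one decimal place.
1085.4%

For Y = 21X^6:
If X → X(1 + 0.51)
Then Y → Y · (1 + 0.51)^6
     ≈ Y · 11.8539

Percentage change = ((1 + 0.51)^6 − 1) × 100% ≈ 1085.4%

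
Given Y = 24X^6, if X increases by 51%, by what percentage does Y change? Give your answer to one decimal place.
1085.4%

For Y = 24X^6:
If X → X(1 + 0.51)
Then Y → Y · (1 + 0.51)^6
     ≈ Y · 11.8539

Percentage change = ((1 + 0.51)^6 − 1) × 100% ≈ 1085.4%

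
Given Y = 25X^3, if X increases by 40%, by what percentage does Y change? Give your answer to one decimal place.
174.4%

For Y = 25X^3:
If X → X(1 + 0.4)
Then Y → Y · (1 + 0.4)^3
     = Y · 2.7440

Percentage change = ((1 + 0.4)^3 − 1) × 100% = 174.4%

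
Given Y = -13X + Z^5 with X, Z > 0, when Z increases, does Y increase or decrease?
Y increases

Taking the partial derivative:
∂Y/∂Z = 5Z^4

∂Y/∂Z = 5Z^4 > 0 (assuming positive values)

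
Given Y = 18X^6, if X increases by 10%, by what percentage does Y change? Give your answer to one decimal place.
77.2%

For Y = 18X^6:
If X → X(1 + 0.1)
Then Y → Y · (1 + 0.1)^6
     ≈ Y · 1.7716

Percentage change = ((1 + 0.1)^6 − 1) × 100% ≈ 77.2%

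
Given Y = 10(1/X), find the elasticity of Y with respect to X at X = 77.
Elasticity = -1

Elasticity = (dY/dX) · (X/Y)

dY/dX = -10/X²
At X = 77: dY/dX = -10/5929, Y = 10/77

Elasticity = (-10/5929) · (77 / (10/77)) = -1

Interpretation: for a small percentage change in X, the percentage change in Y is approximately -1.00 times as large.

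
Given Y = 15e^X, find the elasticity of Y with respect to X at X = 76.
Elasticity = 76

Elasticity = (dY/dX) · (X/Y)

dY/dX = 15·e^X
At X = 76: dY/dX = 15·e^76, Y = 15·e^76

Elasticity = (15·e^76) · (76 / (15·e^76)) = 76

Interpretation: for a small percentage change in X, the percentage change in Y is approximately 76.00 times as large.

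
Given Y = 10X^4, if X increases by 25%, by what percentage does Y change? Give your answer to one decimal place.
144.1%

For Y = 10X^4:
If X → X(1 + 0.25)
Then Y → Y · (1 + 0.25)^4
     ≈ Y · 2.4414

Percentage change = ((1 + 0.25)^4 − 1) × 100% ≈ 144.1%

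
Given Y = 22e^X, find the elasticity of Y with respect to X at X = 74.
Elasticity = 74

Elasticity = (dY/dX) · (X/Y)

dY/dX = 22·e^X
At X = 74: dY/dX = 22·e^74, Y = 22·e^74

Elasticity = (22·e^74) · (74 / (22·e^74)) = 74

Interpretation: for a small percentage change in X, the percentage change in Y is approximately 74.00 times as large.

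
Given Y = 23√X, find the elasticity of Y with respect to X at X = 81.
Elasticity = 1/2

Elasticity = (dY/dX) · (X/Y)

dY/dX = 23/(2·√X)
At X = 81: dY/dX = 23/18, Y = 207

Elasticity = (23/18) · (81 / 207) = 1/2

Interpretation: for a small percentage change in X, the percentage change in Y is approximately 0.50 times as large.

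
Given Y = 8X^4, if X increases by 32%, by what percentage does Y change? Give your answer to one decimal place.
203.6%

For Y = 8X^4:
If X → X(1 + 0.32)
Then Y → Y · (1 + 0.32)^4
     ≈ Y · 3.0360

Percentage change = ((1 + 0.32)^4 − 1) × 100% ≈ 203.6%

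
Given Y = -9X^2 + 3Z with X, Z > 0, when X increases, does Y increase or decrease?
Y decreases

Taking the partial derivative:
∂Y/∂X = -18X

∂Y/∂X = -18X < 0 (assuming positive values)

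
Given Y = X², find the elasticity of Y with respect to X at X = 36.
Elasticity = 2

Elasticity = (dY/dX) · (X/Y)

dY/dX = 2·X
At X = 36: dY/dX = 72, Y = 1296

Elasticity = 72 · (36 / 1296) = 2

Interpretation: for a small percentage change in X, the percentage change in Y is approximately 2.00 times as large.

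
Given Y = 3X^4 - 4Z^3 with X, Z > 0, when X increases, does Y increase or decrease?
Y increases

Taking the partial derivative:
∂Y/∂X = 12X^3

∂Y/∂X = 12X^3 > 0 (assuming positive values)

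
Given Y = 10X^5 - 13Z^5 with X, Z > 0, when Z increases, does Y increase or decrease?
Y decreases

Taking the partial derivative:
∂Y/∂Z = -65Z^4

∂Y/∂Z = -65Z^4 < 0 (assuming positive values)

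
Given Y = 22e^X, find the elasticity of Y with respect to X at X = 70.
Elasticity = 70

Elasticity = (dY/dX) · (X/Y)

dY/dX = 22·e^X
At X = 70: dY/dX = 22·e^70, Y = 22·e^70

Elasticity = (22·e^70) · (70 / (22·e^70)) = 70

Interpretation: for a small percentage change in X, the percentage change in Y is approximately 70.00 times as large.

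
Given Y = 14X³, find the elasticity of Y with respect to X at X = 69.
Elasticity = 3

Elasticity = (dY/dX) · (X/Y)

dY/dX = 42·X²
At X = 69: dY/dX = 199962, Y = 4599126

Elasticity = 199962 · (69 / 4599126) = 3

Interpretation: for a small percentage change in X, the percentage change in Y is approximately 3.00 times as large.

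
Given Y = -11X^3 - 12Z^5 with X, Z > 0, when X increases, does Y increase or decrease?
Y decreases

Taking the partial derivative:
∂Y/∂X = -33X^2

∂Y/∂X = -33X^2 < 0 (assuming positive values)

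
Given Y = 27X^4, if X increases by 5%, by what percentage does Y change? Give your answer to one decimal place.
21.6%

For Y = 27X^4:
If X → X(1 + 0.05)
Then Y → Y · (1 + 0.05)^4
     ≈ Y · 1.2155

Percentage change = ((1 + 0.05)^4 − 1) × 100% ≈ 21.6%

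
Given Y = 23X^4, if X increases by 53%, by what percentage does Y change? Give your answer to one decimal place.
448.0%

For Y = 23X^4:
If X → X(1 + 0.53)
Then Y → Y · (1 + 0.53)^4
     ≈ Y · 5.4798

Percentage change = ((1 + 0.53)^4 − 1) × 100% ≈ 448.0%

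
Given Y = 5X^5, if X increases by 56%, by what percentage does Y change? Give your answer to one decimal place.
823.9%

For Y = 5X^5:
If X → X(1 + 0.56)
Then Y → Y · (1 + 0.56)^5
     ≈ Y · 9.2390

Percentage change = ((1 + 0.56)^5 − 1) × 100% ≈ 823.9%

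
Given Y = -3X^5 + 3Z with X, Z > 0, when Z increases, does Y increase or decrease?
Y increases

Taking the partial derivative:
∂Y/∂Z = 3

∂Y/∂Z = 3 > 0 (assuming positive values)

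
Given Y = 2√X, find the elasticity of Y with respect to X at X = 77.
Elasticity = 1/2

Elasticity = (dY/dX) · (X/Y)

dY/dX = 1/√X
At X = 77: dY/dX = √77/77, Y = 2·√77

Elasticity = (√77/77) · (77 / (2·√77)) = 1/2

Interpretation: for a small percentage change in X, the percentage change in Y is approximately 0.50 times as large.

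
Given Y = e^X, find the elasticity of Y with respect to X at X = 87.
Elasticity = 87

Elasticity = (dY/dX) · (X/Y)

dY/dX = e^X
At X = 87: dY/dX = e^87, Y = e^87

Elasticity = (e^87) · (87 / (e^87)) = 87

Interpretation: for a small percentage change in X, the percentage change in Y is approximately 87.00 times as large.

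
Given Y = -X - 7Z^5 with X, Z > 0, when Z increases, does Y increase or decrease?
Y decreases

Taking the partial derivative:
∂Y/∂Z = -35Z^4

∂Y/∂Z = -35Z^4 < 0 (assuming positive values)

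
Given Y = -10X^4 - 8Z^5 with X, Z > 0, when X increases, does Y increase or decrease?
Y decreases

Taking the partial derivative:
∂Y/∂X = -40X^3

∂Y/∂X = -40X^3 < 0 (assuming positive values)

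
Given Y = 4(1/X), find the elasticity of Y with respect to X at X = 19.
Elasticity = -1

Elasticity = (dY/dX) · (X/Y)

dY/dX = -4/X²
At X = 19: dY/dX = -4/361, Y = 4/19

Elasticity = (-4/361) · (19 / (4/19)) = -1

Interpretation: for a small percentage change in X, the percentage change in Y is approximately -1.00 times as large.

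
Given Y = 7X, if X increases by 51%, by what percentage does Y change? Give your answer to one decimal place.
51.0%

For Y = 7X:
If X → X(1 + 0.51)
Then Y → Y · (1 + 0.51)^1
     = Y · 1.5100

Percentage change = ((1 + 0.51)^1 − 1) × 100% = 51.0%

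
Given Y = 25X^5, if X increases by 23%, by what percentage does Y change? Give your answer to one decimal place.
181.5%

For Y = 25X^5:
If X → X(1 + 0.23)
Then Y → Y · (1 + 0.23)^5
     ≈ Y · 2.8153

Percentage change = ((1 + 0.23)^5 − 1) × 100% ≈ 181.5%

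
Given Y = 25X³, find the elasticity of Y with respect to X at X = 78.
Elasticity = 3

Elasticity = (dY/dX) · (X/Y)

dY/dX = 75·X²
At X = 78: dY/dX = 456300, Y = 11863800

Elasticity = 456300 · (78 / 11863800) = 3

Interpretation: for a small percentage change in X, the percentage change in Y is approximately 3.00 times as large.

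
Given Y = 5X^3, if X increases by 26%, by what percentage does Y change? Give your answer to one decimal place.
100.0%

For Y = 5X^3:
If X → X(1 + 0.26)
Then Y → Y · (1 + 0.26)^3
     ≈ Y · 2.0004

Percentage change = ((1 + 0.26)^3 − 1) × 100% ≈ 100.0%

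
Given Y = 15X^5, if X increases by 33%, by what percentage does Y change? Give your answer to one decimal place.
316.2%

For Y = 15X^5:
If X → X(1 + 0.33)
Then Y → Y · (1 + 0.33)^5
     ≈ Y · 4.1616

Percentage change = ((1 + 0.33)^5 − 1) × 100% ≈ 316.2%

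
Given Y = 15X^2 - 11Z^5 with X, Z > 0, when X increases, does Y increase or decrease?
Y increases

Taking the partial derivative:
∂Y/∂X = 30X

∂Y/∂X = 30X > 0 (assuming positive values)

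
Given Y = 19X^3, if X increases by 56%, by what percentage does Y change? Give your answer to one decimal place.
279.6%

For Y = 19X^3:
If X → X(1 + 0.56)
Then Y → Y · (1 + 0.56)^3
     ≈ Y · 3.7964

Percentage change = ((1 + 0.56)^3 − 1) × 100% ≈ 279.6%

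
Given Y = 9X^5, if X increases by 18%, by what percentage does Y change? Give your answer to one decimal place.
128.8%

For Y = 9X^5:
If X → X(1 + 0.18)
Then Y → Y · (1 + 0.18)^5
     ≈ Y · 2.2878

Percentage change = ((1 + 0.18)^5 − 1) × 100% ≈ 128.8%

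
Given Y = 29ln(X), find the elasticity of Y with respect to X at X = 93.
Elasticity = 1/ln(93) ≈ 0.2206

Elasticity = (dY/dX) · (X/Y)

dY/dX = 29/X
At X = 93: dY/dX = 29/93, Y = 29·ln(93)

Elasticity = (29/93) · (93 / (29·ln(93))) = 1/ln(93) ≈ 0.2206

Interpretation: for a small percentage change in X, the percentage change in Y is approximately 0.22 times as large.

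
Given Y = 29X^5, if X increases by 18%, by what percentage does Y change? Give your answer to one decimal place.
128.8%

For Y = 29X^5:
If X → X(1 + 0.18)
Then Y → Y · (1 + 0.18)^5
     ≈ Y · 2.2878

Percentage change = ((1 + 0.18)^5 − 1) × 100% ≈ 128.8%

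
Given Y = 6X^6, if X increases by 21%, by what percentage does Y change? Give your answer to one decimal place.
213.8%

For Y = 6X^6:
If X → X(1 + 0.21)
Then Y → Y · (1 + 0.21)^6
     ≈ Y · 3.1384

Percentage change = ((1 + 0.21)^6 − 1) × 100% ≈ 213.8%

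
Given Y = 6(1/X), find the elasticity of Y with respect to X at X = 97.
Elasticity = -1

Elasticity = (dY/dX) · (X/Y)

dY/dX = -6/X²
At X = 97: dY/dX = -6/9409, Y = 6/97

Elasticity = (-6/9409) · (97 / (6/97)) = -1

Interpretation: for a small percentage change in X, the percentage change in Y is approximately -1.00 times as large.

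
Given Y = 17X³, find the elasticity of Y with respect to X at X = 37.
Elasticity = 3

Elasticity = (dY/dX) · (X/Y)

dY/dX = 51·X²
At X = 37: dY/dX = 69819, Y = 861101

Elasticity = 69819 · (37 / 861101) = 3

Interpretation: for a small percentage change in X, the percentage change in Y is approximately 3.00 times as large.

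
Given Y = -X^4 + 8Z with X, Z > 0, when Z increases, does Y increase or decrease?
Y increases

Taking the partial derivative:
∂Y/∂Z = 8

∂Y/∂Z = 8 > 0 (assuming positive values)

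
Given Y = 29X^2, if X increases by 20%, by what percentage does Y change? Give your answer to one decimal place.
44.0%

For Y = 29X^2:
If X → X(1 + 0.2)
Then Y → Y · (1 + 0.2)^2
     = Y · 1.4400

Percentage change = ((1 + 0.2)^2 − 1) × 100% = 44.0%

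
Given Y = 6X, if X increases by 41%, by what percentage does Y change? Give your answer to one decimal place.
41.0%

For Y = 6X:
If X → X(1 + 0.41)
Then Y → Y · (1 + 0.41)^1
     = Y · 1.4100

Percentage change = ((1 + 0.41)^1 − 1) × 100% = 41.0%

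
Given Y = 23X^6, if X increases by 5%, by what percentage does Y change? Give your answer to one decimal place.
34.0%

For Y = 23X^6:
If X → X(1 + 0.05)
Then Y → Y · (1 + 0.05)^6
     ≈ Y · 1.3401

Percentage change = ((1 + 0.05)^6 − 1) × 100% ≈ 34.0%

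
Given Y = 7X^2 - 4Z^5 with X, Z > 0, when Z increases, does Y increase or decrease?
Y decreases

Taking the partial derivative:
∂Y/∂Z = -20Z^4

∂Y/∂Z = -20Z^4 < 0 (assuming positive values)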